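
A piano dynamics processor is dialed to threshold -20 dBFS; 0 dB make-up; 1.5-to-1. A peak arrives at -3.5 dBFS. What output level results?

-9 dBFS

Overshoot: -3.5 − (-20) = 16.5 dB.
The 16.5 dB excess becomes 11 dB after 1.5:1 reduction.
So the level is -20 + 11 = -9 dBFS.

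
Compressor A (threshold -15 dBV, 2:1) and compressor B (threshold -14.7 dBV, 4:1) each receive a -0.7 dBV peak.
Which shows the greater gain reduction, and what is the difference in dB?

A: 14.3 dB over, compressed to 7.15 dB over, so 7.15 dB of GR.
B: 14 dB over, compressed to 3.5 dB over, so 10.5 dB of GR.
B applies 3.35 dB more gain reduction.

B, by 3.35 dB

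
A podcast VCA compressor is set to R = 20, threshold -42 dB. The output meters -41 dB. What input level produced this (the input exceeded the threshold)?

-22 dB

Post-compression overshoot = -41 − (-42) = 1 dB.
Before 20:1 compression the overshoot was 1 × 20 = 20 dB, so input = -42 + 20 = -22 dB.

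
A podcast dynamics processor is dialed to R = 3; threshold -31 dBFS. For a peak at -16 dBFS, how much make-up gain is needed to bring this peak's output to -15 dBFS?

Without make-up, output = threshold + overshoot/3 = -31 + 5 = -26 dBFS.
Gap to target: 11 dB.

11 dB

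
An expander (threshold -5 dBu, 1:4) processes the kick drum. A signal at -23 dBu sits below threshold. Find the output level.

Below threshold, a 1:4 expander applies gain = (4−1)×(T − x) of attenuation.
(4−1) × 18 = 54 dB, so output = -23 − 54 = -77 dBu.

-77 dBu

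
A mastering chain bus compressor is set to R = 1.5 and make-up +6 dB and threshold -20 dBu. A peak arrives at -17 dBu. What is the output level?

-12 dBu

The input is 3 dB above the -20 dBu threshold.
At 1.5:1 the overshoot is divided by 1.5, leaving 2 dB above threshold.
Output = -20 + 2 = -18 dBu; make-up adds 6 dB, giving -12 dBu.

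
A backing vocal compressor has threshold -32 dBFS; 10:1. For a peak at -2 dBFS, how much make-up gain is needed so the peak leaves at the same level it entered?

27 dB

Without make-up, output = threshold + overshoot/10 = -32 + 3 = -29 dBFS.
Gap to target: 27 dB.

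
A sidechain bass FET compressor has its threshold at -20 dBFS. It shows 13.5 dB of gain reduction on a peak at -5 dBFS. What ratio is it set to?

10:1

Input overshoot = -5 − (-20) = 15 dB.
Output overshoot = 15 − 13.5 = 1.5 dB.
Ratio = input overshoot / output overshoot = 15 / 1.5 = 10.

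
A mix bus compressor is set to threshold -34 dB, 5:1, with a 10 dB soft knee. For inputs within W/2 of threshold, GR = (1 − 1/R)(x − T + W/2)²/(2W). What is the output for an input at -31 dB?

x − T + W/2 = -31 − (-34) + 5 = 8.
GR = (1 − 1/5) × 8² / 20 = 0.8 × 64 / 20 = 2.56 dB.
Output = -31 − 2.56 = -33.56 dB.

-33.56 dB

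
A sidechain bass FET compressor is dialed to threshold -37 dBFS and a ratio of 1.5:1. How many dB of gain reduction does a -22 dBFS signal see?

5 dB

The signal is 15 dB above threshold.
At 1.5:1, output sits 15/1.5 = 10 dB above threshold.
Gain reduction = 15 − 10 = 5 dB.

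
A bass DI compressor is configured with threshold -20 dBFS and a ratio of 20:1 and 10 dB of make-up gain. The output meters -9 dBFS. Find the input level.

Before make-up, the level was -9 − 10 = -19 dBFS.
That's 1 dB above the -20 dBFS threshold.
Undo the ratio: input overshoot = 1 × 20 = 20 dB, giving input = 0 dBFS.

0 dBFS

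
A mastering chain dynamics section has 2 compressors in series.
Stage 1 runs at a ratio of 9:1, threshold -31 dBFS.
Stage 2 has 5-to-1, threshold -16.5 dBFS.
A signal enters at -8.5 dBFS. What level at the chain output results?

Stage 1: overshoot 22.5 dB → 22.5/9 = 2.5 dB → -28.5 dBFS.
Stage 2: -28.5 dBFS is at or below the -16.5 dBFS threshold — no compression; output -28.5 dBFS.

-28.5 dBFS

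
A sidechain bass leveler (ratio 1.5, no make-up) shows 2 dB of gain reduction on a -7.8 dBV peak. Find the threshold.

-13.8 dBV

Input is 6 dB above T (since output overshoot × R = input overshoot: (-9.8 − T)·1.5 = -7.8 − T gives T = -13.8 dBV).
Check: -13.8 + (-7.8 − (-13.8))/1.5 = -13.8 + 4 = -9.8 dBV. ✓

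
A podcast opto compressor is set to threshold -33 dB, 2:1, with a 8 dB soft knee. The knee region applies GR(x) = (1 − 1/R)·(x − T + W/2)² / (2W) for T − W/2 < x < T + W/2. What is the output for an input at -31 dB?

x − T + W/2 = -31 − (-33) + 4 = 6.
GR = (1 − 1/2) × 6² / 16 = 0.5 × 36 / 16 = 1.125 dB.
Output = -31 − 1.125 = -32.125 dB.

-32.125 dB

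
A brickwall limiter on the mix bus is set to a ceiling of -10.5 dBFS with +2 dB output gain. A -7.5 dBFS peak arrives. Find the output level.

At ∞:1, everything above -10.5 dBFS is held at the ceiling.
Output gain then adds 2 dB: -10.5 + 2 = -8.5 dBFS.

-8.5 dBFS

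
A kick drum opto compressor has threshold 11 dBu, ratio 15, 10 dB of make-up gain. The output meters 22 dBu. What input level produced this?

Remove make-up: 22 − 10 = 12 dBu.
The compressed level sits 12 − 11 = 1 dB over threshold.
Before 15:1 compression the overshoot was 1 × 15 = 15 dB, so input = 11 + 15 = 26 dBu.

26 dBu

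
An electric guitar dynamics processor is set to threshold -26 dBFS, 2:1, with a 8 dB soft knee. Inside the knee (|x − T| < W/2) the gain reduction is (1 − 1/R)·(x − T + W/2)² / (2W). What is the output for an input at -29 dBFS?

x − T + W/2 = -29 − (-26) + 4 = 1.
GR = (1 − 1/2) × 1² / 16 = 0.5 × 1 / 16 = 0.03125 dB.
Output = -29 − 0.03125 = -29.03125 dBFS.

-29.03125 dBFS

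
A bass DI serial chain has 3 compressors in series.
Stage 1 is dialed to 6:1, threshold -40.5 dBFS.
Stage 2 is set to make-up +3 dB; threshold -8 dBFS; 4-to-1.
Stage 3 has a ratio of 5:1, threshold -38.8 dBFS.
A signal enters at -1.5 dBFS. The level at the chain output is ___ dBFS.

Stage 1: overshoot 39 dB → 39/6 = 6.5 dB → -34 dBFS.
Stage 2: -34 dBFS is at or below the -8 dBFS threshold — no compression; make-up brings it to -31 dBFS.
Stage 3: -31 dBFS is 7.8 dB over -38.8 dBFS; at 5:1 that becomes 1.56 dB over, giving -37.24 dBFS.

-37.24 dBFS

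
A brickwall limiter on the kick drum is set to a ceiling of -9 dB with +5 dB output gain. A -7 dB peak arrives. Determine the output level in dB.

-4 dB

The limiter clamps the peak to its -9 dB ceiling.
Output gain then adds 5 dB: -9 + 5 = -4 dB.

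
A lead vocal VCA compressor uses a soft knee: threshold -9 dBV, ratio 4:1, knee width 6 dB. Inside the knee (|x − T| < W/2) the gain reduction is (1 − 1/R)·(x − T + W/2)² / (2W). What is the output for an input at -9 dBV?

-9.5625 dBV

x − T + W/2 = -9 − (-9) + 3 = 3.
GR = (1 − 1/4) × 3² / 12 = 0.75 × 9 / 12 = 0.5625 dB.
Output = -9 − 0.5625 = -9.5625 dBV.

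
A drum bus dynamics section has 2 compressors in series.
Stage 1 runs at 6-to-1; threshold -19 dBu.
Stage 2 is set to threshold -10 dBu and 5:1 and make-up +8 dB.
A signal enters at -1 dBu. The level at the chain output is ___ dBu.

Stage 1: -1 dBu is 18 dB over -19 dBu; at 6:1 that becomes 3 dB over, giving -16 dBu.
Stage 2: below threshold (-16 ≤ -10); passes unchanged; make-up brings it to -8 dBu.

-8 dBu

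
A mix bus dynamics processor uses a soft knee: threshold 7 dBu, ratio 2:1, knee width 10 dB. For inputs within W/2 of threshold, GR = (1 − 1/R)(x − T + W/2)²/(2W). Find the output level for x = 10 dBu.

8.4 dBu

x − T + W/2 = 10 − 7 + 5 = 8.
GR = (1 − 1/2) × 8² / 20 = 0.5 × 64 / 20 = 1.6 dB.
Output = 10 − 1.6 = 8.4 dBu.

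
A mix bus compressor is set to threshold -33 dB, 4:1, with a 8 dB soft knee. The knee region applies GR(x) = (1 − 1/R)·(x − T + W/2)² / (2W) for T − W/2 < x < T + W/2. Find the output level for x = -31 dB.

-32.6875 dB

x − T + W/2 = -31 − (-33) + 4 = 6.
GR = (1 − 1/4) × 6² / 16 = 0.75 × 36 / 16 = 1.6875 dB.
Output = -31 − 1.6875 = -32.6875 dB.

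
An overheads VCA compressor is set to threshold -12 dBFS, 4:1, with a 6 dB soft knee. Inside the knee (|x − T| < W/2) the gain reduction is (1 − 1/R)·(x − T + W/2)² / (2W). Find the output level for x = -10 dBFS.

x − T + W/2 = -10 − (-12) + 3 = 5.
GR = (1 − 1/4) × 5² / 12 = 0.75 × 25 / 12 = 1.5625 dB.
Output = -10 − 1.5625 = -11.5625 dBFS.

-11.5625 dBFS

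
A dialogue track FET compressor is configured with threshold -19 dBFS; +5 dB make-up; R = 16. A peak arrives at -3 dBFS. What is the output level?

The input is 16 dB above the -19 dBFS threshold.
At 16:1 the overshoot is divided by 16, leaving 1 dB above threshold.
That puts the output at -18 dBFS; make-up adds 5 dB, giving -13 dBFS.

-13 dBFS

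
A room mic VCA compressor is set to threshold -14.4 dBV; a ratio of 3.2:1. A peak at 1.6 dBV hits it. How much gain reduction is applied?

11 dB

Overshoot = 1.6 − (-14.4) = 16 dB.
After 3.2:1 compression the overshoot becomes 16/3.2 = 5 dB.
Gain reduction = 16 − 5 = 11 dB.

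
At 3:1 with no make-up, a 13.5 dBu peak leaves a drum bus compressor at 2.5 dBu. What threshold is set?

Let T be the threshold. Output overshoot = (input overshoot)/R, so 2.5 − T = (13.5 − T)/3.
3·(2.5 − T) = 13.5 − T → 2·T = 7.5 − 13.5 = -6.
T = -6/2 = -3 dBu.

-3 dBu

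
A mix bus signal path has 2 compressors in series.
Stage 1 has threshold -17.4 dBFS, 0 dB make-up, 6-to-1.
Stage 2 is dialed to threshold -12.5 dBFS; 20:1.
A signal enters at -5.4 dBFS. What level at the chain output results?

Stage 1: overshoot 12 dB → 12/6 = 2 dB → -15.4 dBFS.
Stage 2: below threshold (-15.4 ≤ -12.5); passes unchanged; output -15.4 dBFS.

-15.4 dBFS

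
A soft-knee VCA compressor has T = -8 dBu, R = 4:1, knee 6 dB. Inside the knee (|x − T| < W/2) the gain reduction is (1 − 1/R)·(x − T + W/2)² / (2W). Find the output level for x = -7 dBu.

-8 dBu

x − T + W/2 = -7 − (-8) + 3 = 4.
GR = (1 − 1/4) × 4² / 12 = 0.75 × 16 / 12 = 1 dB.
Output = -7 − 1 = -8 dBu.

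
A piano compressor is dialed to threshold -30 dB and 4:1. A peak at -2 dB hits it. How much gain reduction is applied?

21 dB

Overshoot = -2 − (-30) = 28 dB.
A 4:1 ratio leaves 7 dB of that excess.
So the signal is attenuated by 28 − 7 = 21 dB.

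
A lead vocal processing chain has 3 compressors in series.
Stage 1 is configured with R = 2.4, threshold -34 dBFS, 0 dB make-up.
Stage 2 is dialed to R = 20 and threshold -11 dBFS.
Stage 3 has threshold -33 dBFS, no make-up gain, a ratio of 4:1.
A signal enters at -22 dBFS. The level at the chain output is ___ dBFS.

Stage 1: 12 dB above -34 dBFS, reduced 2.4:1 to 5 dB above → -29 dBFS.
Stage 2: -29 dBFS is at or below the -11 dBFS threshold — no compression; output -29 dBFS.
Stage 3: -29 dBFS is 4 dB over -33 dBFS; at 4:1 that becomes 1 dB over, giving -32 dBFS.

-32 dBFS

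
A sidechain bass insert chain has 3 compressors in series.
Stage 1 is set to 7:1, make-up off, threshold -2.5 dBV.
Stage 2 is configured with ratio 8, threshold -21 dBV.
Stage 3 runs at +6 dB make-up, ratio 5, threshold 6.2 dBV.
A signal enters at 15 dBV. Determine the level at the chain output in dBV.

Stage 1: 15 dBV is 17.5 dB over -2.5 dBV; at 7:1 that becomes 2.5 dB over, giving 0 dBV.
Stage 2: 0 dBV is 21 dB over -21 dBV; at 8:1 that becomes 2.625 dB over, giving -18.375 dBV.
Stage 3: -18.375 dBV ≤ 6.2 dBV, so stage 3 doesn't engage; make-up brings it to -12.375 dBV.

-12.375 dBV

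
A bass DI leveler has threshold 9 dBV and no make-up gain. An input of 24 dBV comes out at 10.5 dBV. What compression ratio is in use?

10:1

Input overshoot = 24 − 9 = 15 dB; output overshoot = 10.5 − 9 = 1.5 dB.
Ratio = 15 / 1.5 = 10.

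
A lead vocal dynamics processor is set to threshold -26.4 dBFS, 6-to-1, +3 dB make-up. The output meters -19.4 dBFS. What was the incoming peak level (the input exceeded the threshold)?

Remove make-up: -19.4 − 3 = -22.4 dBFS.
That's 4 dB above the -26.4 dBFS threshold.
Undo the ratio: input overshoot = 4 × 6 = 24 dB, giving input = -2.4 dBFS.

-2.4 dBFS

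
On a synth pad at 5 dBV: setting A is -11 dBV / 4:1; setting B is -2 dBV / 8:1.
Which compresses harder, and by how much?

A, by 5.875 dB

A: overshoot 16 dB → output overshoot 4 dB → GR 12 dB.
B: overshoot 7 dB → output overshoot 0.875 dB → GR 6.125 dB.
A reduces 5.875 dB more.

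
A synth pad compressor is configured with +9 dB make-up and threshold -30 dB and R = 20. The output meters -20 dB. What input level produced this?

-10 dB

Before make-up, the level was -20 − 9 = -29 dB.
The compressed level sits -29 − (-30) = 1 dB over threshold.
Undo the ratio: input overshoot = 1 × 20 = 20 dB, giving input = -10 dB.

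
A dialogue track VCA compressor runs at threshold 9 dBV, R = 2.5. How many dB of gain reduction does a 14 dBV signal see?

3 dB

Overshoot = 14 − 9 = 5 dB.
At 2.5:1, output sits 5/2.5 = 2 dB above threshold.
GR = overshoot in − overshoot out = 5 − 2 = 3 dB.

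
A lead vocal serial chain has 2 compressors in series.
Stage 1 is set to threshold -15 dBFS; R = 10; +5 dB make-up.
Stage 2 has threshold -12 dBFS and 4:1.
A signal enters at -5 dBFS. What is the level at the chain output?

Stage 1: overshoot 10 dB → 10/10 = 1 dB → -14 dBFS; +5 dB make-up → -9 dBFS.
Stage 2: 3 dB above -12 dBFS, reduced 4:1 to 0.75 dB above → -11.25 dBFS.

-11.25 dBFS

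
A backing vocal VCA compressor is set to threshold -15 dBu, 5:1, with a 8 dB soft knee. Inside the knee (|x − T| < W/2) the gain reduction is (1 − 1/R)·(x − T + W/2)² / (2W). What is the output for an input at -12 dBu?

-14.45 dBu

x − T + W/2 = -12 − (-15) + 4 = 7.
GR = (1 − 1/5) × 7² / 16 = 0.8 × 49 / 16 = 2.45 dB.
Output = -12 − 2.45 = -14.45 dBu.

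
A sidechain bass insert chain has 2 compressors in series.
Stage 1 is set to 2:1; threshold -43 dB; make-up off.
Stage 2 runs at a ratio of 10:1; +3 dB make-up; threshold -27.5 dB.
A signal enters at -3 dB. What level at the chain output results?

-24.05 dB

Stage 1: -3 dB is 40 dB over -43 dB; at 2:1 that becomes 20 dB over, giving -23 dB.
Stage 2: 4.5 dB above -27.5 dB, reduced 10:1 to 0.45 dB above → -27.05 dB; +3 dB make-up → -24.05 dB.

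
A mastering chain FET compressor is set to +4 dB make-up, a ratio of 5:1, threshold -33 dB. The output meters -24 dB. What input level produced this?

Stripping the +4 dB make-up gives -28 dB at the gain stage.
Post-compression overshoot = -28 − (-33) = 5 dB.
Before 5:1 compression the overshoot was 5 × 5 = 25 dB, so input = -33 + 25 = -8 dB.

-8 dB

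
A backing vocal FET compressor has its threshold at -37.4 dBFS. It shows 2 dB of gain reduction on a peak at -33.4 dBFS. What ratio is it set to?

2:1

Input overshoot = -33.4 − (-37.4) = 4 dB.
Output overshoot = 4 − 2 = 2 dB.
Ratio = input overshoot / output overshoot = 4 / 2 = 2.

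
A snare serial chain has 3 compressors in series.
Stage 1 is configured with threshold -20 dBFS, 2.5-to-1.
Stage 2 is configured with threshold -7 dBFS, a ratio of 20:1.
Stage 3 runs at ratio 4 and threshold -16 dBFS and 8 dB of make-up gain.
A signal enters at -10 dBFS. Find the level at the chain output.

Stage 1: overshoot 10 dB → 10/2.5 = 4 dB → -16 dBFS.
Stage 2: -16 dBFS ≤ -7 dBFS, so stage 2 doesn't engage; output -16 dBFS.
Stage 3: below threshold (-16 ≤ -16); passes unchanged; make-up brings it to -8 dBFS.

-8 dBFS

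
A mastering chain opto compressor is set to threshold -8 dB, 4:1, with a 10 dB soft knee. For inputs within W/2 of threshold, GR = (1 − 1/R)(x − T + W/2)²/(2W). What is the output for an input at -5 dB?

x − T + W/2 = -5 − (-8) + 5 = 8.
GR = (1 − 1/4) × 8² / 20 = 0.75 × 64 / 20 = 2.4 dB.
Output = -5 − 2.4 = -7.4 dB.

-7.4 dB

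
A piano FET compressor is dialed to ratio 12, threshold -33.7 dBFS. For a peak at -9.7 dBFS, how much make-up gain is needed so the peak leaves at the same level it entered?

Without make-up, output = threshold + overshoot/12 = -33.7 + 2 = -31.7 dBFS.
Gap to target: 22 dB.

22 dB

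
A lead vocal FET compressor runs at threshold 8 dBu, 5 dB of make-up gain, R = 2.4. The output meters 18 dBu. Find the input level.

20 dBu

Before make-up, the level was 18 − 5 = 13 dBu.
The compressed level sits 13 − 8 = 5 dB over threshold.
Before 2.4:1 compression the overshoot was 5 × 2.4 = 12 dB, so input = 8 + 12 = 20 dBu.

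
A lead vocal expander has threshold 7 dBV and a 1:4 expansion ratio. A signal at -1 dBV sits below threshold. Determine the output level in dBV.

-25 dBV

The input is 8 dB below the 7 dBV threshold.
A 1:4 expander multiplies undershoot by 4: 8 × 4 = 32 dB below threshold.
Output = 7 − 32 = -25 dBV.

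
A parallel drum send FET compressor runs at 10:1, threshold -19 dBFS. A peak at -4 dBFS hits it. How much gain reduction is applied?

The signal is 15 dB above threshold.
After 10:1 compression the overshoot becomes 15/10 = 1.5 dB.
Gain reduction = 15 − 1.5 = 13.5 dB.

13.5 dB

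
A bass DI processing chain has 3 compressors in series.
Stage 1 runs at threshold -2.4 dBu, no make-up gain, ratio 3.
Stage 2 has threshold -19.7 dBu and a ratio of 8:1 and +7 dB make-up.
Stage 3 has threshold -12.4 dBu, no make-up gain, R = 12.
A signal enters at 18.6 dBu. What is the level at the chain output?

Stage 1: 18.6 dBu is 21 dB over -2.4 dBu; at 3:1 that becomes 7 dB over, giving 4.6 dBu.
Stage 2: 4.6 dBu is 24.3 dB over -19.7 dBu; at 8:1 that becomes 3.0375 dB over, giving -16.6625 dBu; +7 dB make-up → -9.6625 dBu.
Stage 3: 2.7375 dB above -12.4 dBu, reduced 12:1 to 0.228125 dB above → -12.171875 dBu.

-12.171875 dBu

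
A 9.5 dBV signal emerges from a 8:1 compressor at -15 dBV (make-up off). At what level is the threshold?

Let T be the threshold. Output overshoot = (input overshoot)/R, so -15 − T = (9.5 − T)/8.
8·(-15 − T) = 9.5 − T → 7·T = -120 − 9.5 = -129.5.
T = -129.5/7 = -18.5 dBV.

-18.5 dBV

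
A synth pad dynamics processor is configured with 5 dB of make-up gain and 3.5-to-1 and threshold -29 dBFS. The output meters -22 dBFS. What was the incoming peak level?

-22 dBFS

Remove make-up: -22 − 5 = -27 dBFS.
That's 2 dB above the -29 dBFS threshold.
Before 3.5:1 compression the overshoot was 2 × 3.5 = 7 dB, so input = -29 + 7 = -22 dBFS.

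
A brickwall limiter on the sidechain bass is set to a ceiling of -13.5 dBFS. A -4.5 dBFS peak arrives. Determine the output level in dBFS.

At ∞:1, everything above -13.5 dBFS is held at the ceiling.

-13.5 dBFS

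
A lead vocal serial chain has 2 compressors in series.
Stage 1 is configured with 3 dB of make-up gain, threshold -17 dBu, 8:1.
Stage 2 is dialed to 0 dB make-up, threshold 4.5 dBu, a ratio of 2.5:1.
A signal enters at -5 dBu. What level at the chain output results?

-12.5 dBu

Stage 1: -5 dBu is 12 dB over -17 dBu; at 8:1 that becomes 1.5 dB over, giving -15.5 dBu; +3 dB make-up → -12.5 dBu.
Stage 2: -12.5 dBu ≤ 4.5 dBu, so stage 2 doesn't engage; output -12.5 dBu.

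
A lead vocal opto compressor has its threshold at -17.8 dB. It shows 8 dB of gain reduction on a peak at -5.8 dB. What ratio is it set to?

3:1

Input overshoot = -5.8 − (-17.8) = 12 dB.
Output overshoot = 12 − 8 = 4 dB.
Ratio = input overshoot / output overshoot = 12 / 4 = 3.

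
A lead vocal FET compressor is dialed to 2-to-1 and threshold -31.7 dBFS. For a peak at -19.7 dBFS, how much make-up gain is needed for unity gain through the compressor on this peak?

6 dB

The peak compresses to -31.7 + 12/2 = -25.7 dBFS.
To reach -19.7 dBFS requires -19.7 − (-25.7) = 6 dB of make-up.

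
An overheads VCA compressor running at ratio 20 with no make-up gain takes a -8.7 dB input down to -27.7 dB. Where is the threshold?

Gain reduction = -8.7 − (-27.7) = 19 dB; output overshoot = GR / (R − 1) = 19 / 19 = 1 dB.
Threshold = output − output overshoot = -27.7 − 1 = -28.7 dB.

-28.7 dB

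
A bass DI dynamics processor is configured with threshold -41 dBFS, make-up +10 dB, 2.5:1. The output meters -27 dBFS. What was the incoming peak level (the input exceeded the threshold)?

Remove make-up: -27 − 10 = -37 dBFS.
Post-compression overshoot = -37 − (-41) = 4 dB.
Undo the ratio: input overshoot = 4 × 2.5 = 10 dB, giving input = -31 dBFS.

-31 dBFS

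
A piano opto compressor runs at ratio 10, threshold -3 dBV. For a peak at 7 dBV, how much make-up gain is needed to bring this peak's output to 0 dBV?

2 dB

The peak compresses to -3 + 10/10 = -2 dBV.
To reach 0 dBV requires 0 − (-2) = 2 dB of make-up.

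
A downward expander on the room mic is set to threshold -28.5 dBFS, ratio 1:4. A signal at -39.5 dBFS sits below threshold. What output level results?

Below threshold, a 1:4 expander applies gain = (4−1)×(T − x) of attenuation.
(4−1) × 11 = 33 dB, so output = -39.5 − 33 = -72.5 dBFS.

-72.5 dBFS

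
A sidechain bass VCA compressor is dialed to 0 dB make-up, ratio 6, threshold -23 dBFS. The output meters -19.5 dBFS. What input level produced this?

Post-compression overshoot = -19.5 − (-23) = 3.5 dB.
Undo the ratio: input overshoot = 3.5 × 6 = 21 dB, giving input = -2 dBFS.

-2 dBFS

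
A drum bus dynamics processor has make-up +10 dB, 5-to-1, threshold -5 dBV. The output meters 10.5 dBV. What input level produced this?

22.5 dBV

Remove make-up: 10.5 − 10 = 0.5 dBV.
Post-compression overshoot = 0.5 − (-5) = 5.5 dB.
Input overshoot = R × output overshoot = 27.5 dB → input = -5 + 27.5 = 22.5 dBV.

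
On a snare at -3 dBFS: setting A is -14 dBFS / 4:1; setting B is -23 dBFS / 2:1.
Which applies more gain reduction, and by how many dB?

B, by 1.75 dB

A: GR = 11 − 11/4 = 8.25 dB.
B: GR = 20 − 20/2 = 10 dB.
B reduces 1.75 dB more.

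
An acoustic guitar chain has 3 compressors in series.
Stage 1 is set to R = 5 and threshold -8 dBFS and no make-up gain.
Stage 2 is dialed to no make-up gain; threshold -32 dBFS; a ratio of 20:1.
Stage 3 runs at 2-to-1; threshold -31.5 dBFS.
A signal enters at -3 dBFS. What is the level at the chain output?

-31.125 dBFS

Stage 1: 5 dB above -8 dBFS, reduced 5:1 to 1 dB above → -7 dBFS.
Stage 2: overshoot 25 dB → 25/20 = 1.25 dB → -30.75 dBFS.
Stage 3: -30.75 dBFS is 0.75 dB over -31.5 dBFS; at 2:1 that becomes 0.375 dB over, giving -31.125 dBFS.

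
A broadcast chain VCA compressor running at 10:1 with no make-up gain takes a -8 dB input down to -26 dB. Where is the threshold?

-28 dB

Input is 20 dB above T (since output overshoot × R = input overshoot: (-26 − T)·10 = -8 − T gives T = -28 dB).
Check: -28 + (-8 − (-28))/10 = -28 + 2 = -26 dB. ✓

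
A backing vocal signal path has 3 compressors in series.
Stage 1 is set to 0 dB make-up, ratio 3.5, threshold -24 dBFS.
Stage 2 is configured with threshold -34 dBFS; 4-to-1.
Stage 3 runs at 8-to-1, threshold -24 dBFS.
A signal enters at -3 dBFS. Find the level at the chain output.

-30 dBFS

Stage 1: overshoot 21 dB → 21/3.5 = 6 dB → -18 dBFS.
Stage 2: 16 dB above -34 dBFS, reduced 4:1 to 4 dB above → -30 dBFS.
Stage 3: below threshold (-30 ≤ -24); passes unchanged; output -30 dBFS.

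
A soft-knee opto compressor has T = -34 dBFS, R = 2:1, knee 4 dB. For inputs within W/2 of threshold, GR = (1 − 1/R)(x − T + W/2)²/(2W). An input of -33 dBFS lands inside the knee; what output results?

-33.5625 dBFS

x − T + W/2 = -33 − (-34) + 2 = 3.
GR = (1 − 1/2) × 3² / 8 = 0.5 × 9 / 8 = 0.5625 dB.
Output = -33 − 0.5625 = -33.5625 dBFS.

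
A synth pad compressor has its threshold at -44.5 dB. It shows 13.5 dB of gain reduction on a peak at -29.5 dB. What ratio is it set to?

Input overshoot = -29.5 − (-44.5) = 15 dB.
Output overshoot = 15 − 13.5 = 1.5 dB.
Ratio = input overshoot / output overshoot = 15 / 1.5 = 10.

10:1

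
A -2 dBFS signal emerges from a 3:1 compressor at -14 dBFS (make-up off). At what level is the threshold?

-20 dBFS

Gain reduction = -2 − (-14) = 12 dB; output overshoot = GR / (R − 1) = 12 / 2 = 6 dB.
Threshold = output − output overshoot = -14 − 6 = -20 dBFS.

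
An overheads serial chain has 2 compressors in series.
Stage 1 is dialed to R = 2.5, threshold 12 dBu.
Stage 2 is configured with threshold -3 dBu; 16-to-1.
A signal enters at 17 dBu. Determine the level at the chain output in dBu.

-1.9375 dBu

Stage 1: 17 dBu is 5 dB over 12 dBu; at 2.5:1 that becomes 2 dB over, giving 14 dBu.
Stage 2: overshoot 17 dB → 17/16 = 1.0625 dB → -1.9375 dBu.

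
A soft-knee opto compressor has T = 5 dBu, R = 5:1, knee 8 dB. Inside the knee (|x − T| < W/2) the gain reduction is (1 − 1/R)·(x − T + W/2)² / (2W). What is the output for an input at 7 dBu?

5.2 dBu

x − T + W/2 = 7 − 5 + 4 = 6.
GR = (1 − 1/5) × 6² / 16 = 0.8 × 36 / 16 = 1.8 dB.
Output = 7 − 1.8 = 5.2 dBu.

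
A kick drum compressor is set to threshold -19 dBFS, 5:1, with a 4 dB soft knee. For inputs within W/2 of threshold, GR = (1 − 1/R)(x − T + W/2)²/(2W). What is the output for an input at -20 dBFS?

x − T + W/2 = -20 − (-19) + 2 = 1.
GR = (1 − 1/5) × 1² / 8 = 0.8 × 1 / 8 = 0.1 dB.
Output = -20 − 0.1 = -20.1 dBFS.

-20.1 dBFS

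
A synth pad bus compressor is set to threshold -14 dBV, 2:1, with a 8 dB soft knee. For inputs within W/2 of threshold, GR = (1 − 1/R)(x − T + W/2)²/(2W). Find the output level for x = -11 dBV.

x − T + W/2 = -11 − (-14) + 4 = 7.
GR = (1 − 1/2) × 7² / 16 = 0.5 × 49 / 16 = 1.53125 dB.
Output = -11 − 1.53125 = -12.53125 dBV.

-12.53125 dBV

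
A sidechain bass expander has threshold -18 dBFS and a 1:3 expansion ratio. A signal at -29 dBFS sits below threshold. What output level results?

The input is 11 dB below the -18 dBFS threshold.
A 1:3 expander multiplies undershoot by 3: 11 × 3 = 33 dB below threshold.
Output = -18 − 33 = -51 dBFS.

-51 dBFS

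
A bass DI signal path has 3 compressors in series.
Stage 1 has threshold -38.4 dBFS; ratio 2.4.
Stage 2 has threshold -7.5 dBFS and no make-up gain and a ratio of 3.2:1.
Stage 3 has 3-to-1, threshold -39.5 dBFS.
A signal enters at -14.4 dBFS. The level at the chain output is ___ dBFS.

-35.8 dBFS

Stage 1: 24 dB above -38.4 dBFS, reduced 2.4:1 to 10 dB above → -28.4 dBFS.
Stage 2: below threshold (-28.4 ≤ -7.5); passes unchanged; output -28.4 dBFS.
Stage 3: overshoot 11.1 dB → 11.1/3 = 3.7 dB → -35.8 dBFS.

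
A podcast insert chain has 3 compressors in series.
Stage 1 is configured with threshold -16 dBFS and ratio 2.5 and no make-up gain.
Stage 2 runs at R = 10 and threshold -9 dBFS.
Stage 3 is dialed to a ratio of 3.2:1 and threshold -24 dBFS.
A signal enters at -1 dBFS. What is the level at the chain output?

-19.625 dBFS

Stage 1: -1 dBFS is 15 dB over -16 dBFS; at 2.5:1 that becomes 6 dB over, giving -10 dBFS.
Stage 2: below threshold (-10 ≤ -9); passes unchanged; output -10 dBFS.
Stage 3: overshoot 14 dB → 14/3.2 = 4.375 dB → -19.625 dBFS.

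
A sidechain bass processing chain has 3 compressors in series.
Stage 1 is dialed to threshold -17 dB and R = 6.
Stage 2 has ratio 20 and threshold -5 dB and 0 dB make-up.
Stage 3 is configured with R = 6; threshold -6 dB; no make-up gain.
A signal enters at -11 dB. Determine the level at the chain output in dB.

Stage 1: 6 dB above -17 dB, reduced 6:1 to 1 dB above → -16 dB.
Stage 2: below threshold (-16 ≤ -5); passes unchanged; output -16 dB.
Stage 3: -16 dB is at or below the -6 dB threshold — no compression; output -16 dB.

-16 dB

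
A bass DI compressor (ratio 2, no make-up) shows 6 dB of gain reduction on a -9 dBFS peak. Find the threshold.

-21 dBFS

Input is 12 dB above T (since output overshoot × R = input overshoot: (-15 − T)·2 = -9 − T gives T = -21 dBFS).
Check: -21 + (-9 − (-21))/2 = -21 + 6 = -15 dBFS. ✓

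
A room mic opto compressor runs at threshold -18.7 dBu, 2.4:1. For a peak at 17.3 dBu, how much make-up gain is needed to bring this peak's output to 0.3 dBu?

Without make-up, output = threshold + overshoot/2.4 = -18.7 + 15 = -3.7 dBu.
Gap to target: 4 dB.

4 dB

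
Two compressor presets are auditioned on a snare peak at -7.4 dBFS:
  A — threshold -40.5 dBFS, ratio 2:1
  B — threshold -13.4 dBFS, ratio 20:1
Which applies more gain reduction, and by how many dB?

A, by 10.85 dB

A: overshoot 33.1 dB → output overshoot 16.55 dB → GR 16.55 dB.
B: overshoot 6 dB → output overshoot 0.3 dB → GR 5.7 dB.
Difference: 10.85 dB in favour of A.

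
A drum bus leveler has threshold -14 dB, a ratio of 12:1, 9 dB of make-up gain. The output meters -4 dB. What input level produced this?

Stripping the +9 dB make-up gives -13 dB at the gain stage.
Post-compression overshoot = -13 − (-14) = 1 dB.
Undo the ratio: input overshoot = 1 × 12 = 12 dB, giving input = -2 dB.

-2 dB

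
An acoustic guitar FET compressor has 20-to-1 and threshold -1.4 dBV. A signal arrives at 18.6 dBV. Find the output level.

Overshoot: 18.6 − (-1.4) = 20 dB.
The 20 dB excess becomes 1 dB after 20:1 reduction.
That puts the output at -0.4 dBV.

-0.4 dBV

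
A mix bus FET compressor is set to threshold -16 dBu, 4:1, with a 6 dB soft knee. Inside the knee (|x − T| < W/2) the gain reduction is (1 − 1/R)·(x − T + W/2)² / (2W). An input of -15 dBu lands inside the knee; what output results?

x − T + W/2 = -15 − (-16) + 3 = 4.
GR = (1 − 1/4) × 4² / 12 = 0.75 × 16 / 12 = 1 dB.
Output = -15 − 1 = -16 dBu.

-16 dBu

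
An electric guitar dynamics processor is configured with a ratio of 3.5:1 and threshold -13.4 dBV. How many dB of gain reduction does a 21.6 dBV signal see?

25 dB

Overshoot = 21.6 − (-13.4) = 35 dB.
At 3.5:1, output sits 35/3.5 = 10 dB above threshold.
So the signal is attenuated by 35 − 10 = 25 dB.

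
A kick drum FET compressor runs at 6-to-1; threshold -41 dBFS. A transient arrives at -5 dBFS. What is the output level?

-5 dBFS sits 36 dB over threshold.
The 36 dB excess becomes 6 dB after 6:1 reduction.
Output = -41 + 6 = -35 dBFS.

-35 dBFS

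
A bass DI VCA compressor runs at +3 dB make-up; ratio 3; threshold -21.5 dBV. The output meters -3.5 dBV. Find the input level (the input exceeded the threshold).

23.5 dBV

Stripping the +3 dB make-up gives -6.5 dBV at the gain stage.
The compressed level sits -6.5 − (-21.5) = 15 dB over threshold.
Before 3:1 compression the overshoot was 15 × 3 = 45 dB, so input = -21.5 + 45 = 23.5 dBV.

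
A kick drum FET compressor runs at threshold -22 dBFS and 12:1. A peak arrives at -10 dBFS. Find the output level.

-21 dBFS

Overshoot: -10 − (-22) = 12 dB.
12:1 compression reduces that to 12/12 = 1 dB over.
Output = -22 + 1 = -21 dBFS.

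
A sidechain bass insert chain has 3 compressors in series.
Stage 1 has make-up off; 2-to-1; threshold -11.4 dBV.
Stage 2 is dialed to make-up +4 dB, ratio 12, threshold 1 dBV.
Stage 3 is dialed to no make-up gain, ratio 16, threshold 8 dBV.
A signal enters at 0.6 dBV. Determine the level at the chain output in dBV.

Stage 1: 0.6 dBV is 12 dB over -11.4 dBV; at 2:1 that becomes 6 dB over, giving -5.4 dBV.
Stage 2: -5.4 dBV is at or below the 1 dBV threshold — no compression; make-up brings it to -1.4 dBV.
Stage 3: -1.4 dBV is at or below the 8 dBV threshold — no compression; output -1.4 dBV.

-1.4 dBV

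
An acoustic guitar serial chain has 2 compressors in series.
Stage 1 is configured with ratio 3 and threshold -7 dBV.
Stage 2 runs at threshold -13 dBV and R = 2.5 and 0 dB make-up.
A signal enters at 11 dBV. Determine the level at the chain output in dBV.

Stage 1: 11 dBV is 18 dB over -7 dBV; at 3:1 that becomes 6 dB over, giving -1 dBV.
Stage 2: -1 dBV is 12 dB over -13 dBV; at 2.5:1 that becomes 4.8 dB over, giving -8.2 dBV.

-8.2 dBV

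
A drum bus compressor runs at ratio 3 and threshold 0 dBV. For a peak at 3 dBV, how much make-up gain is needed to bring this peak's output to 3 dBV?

Without make-up, output = threshold + overshoot/3 = 0 + 1 = 1 dBV.
Gap to target: 2 dB.

2 dB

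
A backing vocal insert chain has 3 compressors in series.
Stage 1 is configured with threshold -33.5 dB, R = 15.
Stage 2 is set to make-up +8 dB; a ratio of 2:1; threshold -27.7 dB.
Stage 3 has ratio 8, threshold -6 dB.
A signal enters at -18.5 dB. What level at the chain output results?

Stage 1: -18.5 dB is 15 dB over -33.5 dB; at 15:1 that becomes 1 dB over, giving -32.5 dB.
Stage 2: -32.5 dB is at or below the -27.7 dB threshold — no compression; make-up brings it to -24.5 dB.
Stage 3: -24.5 dB ≤ -6 dB, so stage 3 doesn't engage; output -24.5 dB.

-24.5 dB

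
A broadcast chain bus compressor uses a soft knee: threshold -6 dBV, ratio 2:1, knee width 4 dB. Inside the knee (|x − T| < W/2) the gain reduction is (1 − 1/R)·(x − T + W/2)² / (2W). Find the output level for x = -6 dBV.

-6.25 dBV

x − T + W/2 = -6 − (-6) + 2 = 2.
GR = (1 − 1/2) × 2² / 8 = 0.5 × 4 / 8 = 0.25 dB.
Output = -6 − 0.25 = -6.25 dBV.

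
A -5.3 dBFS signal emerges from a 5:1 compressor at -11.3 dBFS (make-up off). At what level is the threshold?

Let T be the threshold. Output overshoot = (input overshoot)/R, so -11.3 − T = (-5.3 − T)/5.
5·(-11.3 − T) = -5.3 − T → 4·T = -56.5 − (-5.3) = -51.2.
T = -51.2/4 = -12.8 dBFS.

-12.8 dBFS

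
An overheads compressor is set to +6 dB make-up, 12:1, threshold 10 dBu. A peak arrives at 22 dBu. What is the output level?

17 dBu

The input is 12 dB above the 10 dBu threshold.
At 12:1 the overshoot is divided by 12, leaving 1 dB above threshold.
That puts the output at 11 dBu; make-up adds 6 dB, giving 17 dBu.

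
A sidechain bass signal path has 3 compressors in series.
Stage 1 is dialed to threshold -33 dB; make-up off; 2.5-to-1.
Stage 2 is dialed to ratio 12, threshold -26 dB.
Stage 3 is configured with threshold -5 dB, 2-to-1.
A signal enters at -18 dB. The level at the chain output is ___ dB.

Stage 1: 15 dB above -33 dB, reduced 2.5:1 to 6 dB above → -27 dB.
Stage 2: -27 dB ≤ -26 dB, so stage 2 doesn't engage; output -27 dB.
Stage 3: -27 dB is at or below the -5 dB threshold — no compression; output -27 dB.

-27 dB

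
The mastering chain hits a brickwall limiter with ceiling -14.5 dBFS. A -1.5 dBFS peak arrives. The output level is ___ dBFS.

-14.5 dBFS

A brickwall limiter is an ∞:1 compressor: any input above the ceiling is clamped to -14.5 dBFS.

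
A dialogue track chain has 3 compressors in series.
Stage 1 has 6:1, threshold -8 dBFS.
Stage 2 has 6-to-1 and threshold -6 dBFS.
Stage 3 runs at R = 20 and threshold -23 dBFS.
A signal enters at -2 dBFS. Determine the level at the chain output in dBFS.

Stage 1: overshoot 6 dB → 6/6 = 1 dB → -7 dBFS.
Stage 2: below threshold (-7 ≤ -6); passes unchanged; output -7 dBFS.
Stage 3: overshoot 16 dB → 16/20 = 0.8 dB → -22.2 dBFS.

-22.2 dBFS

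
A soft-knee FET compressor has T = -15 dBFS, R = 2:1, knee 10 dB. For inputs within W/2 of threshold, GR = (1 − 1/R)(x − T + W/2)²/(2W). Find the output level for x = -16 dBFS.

-16.4 dBFS

x − T + W/2 = -16 − (-15) + 5 = 4.
GR = (1 − 1/2) × 4² / 20 = 0.5 × 16 / 20 = 0.4 dB.
Output = -16 − 0.4 = -16.4 dBFS.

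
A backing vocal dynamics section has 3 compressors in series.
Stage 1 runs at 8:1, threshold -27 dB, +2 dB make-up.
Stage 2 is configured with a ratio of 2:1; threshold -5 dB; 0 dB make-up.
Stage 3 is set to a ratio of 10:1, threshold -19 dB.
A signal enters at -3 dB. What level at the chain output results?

-22 dB

Stage 1: overshoot 24 dB → 24/8 = 3 dB → -24 dB; +2 dB make-up → -22 dB.
Stage 2: below threshold (-22 ≤ -5); passes unchanged; output -22 dB.
Stage 3: -22 dB ≤ -19 dB, so stage 3 doesn't engage; output -22 dB.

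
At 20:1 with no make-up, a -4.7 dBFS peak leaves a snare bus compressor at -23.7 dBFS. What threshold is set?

Gain reduction = -4.7 − (-23.7) = 19 dB; output overshoot = GR / (R − 1) = 19 / 19 = 1 dB.
Threshold = output − output overshoot = -23.7 − 1 = -24.7 dBFS.

-24.7 dBFS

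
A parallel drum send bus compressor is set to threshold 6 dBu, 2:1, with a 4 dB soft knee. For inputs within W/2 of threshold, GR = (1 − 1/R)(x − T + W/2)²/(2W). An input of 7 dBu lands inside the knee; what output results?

6.4375 dBu

x − T + W/2 = 7 − 6 + 2 = 3.
GR = (1 − 1/2) × 3² / 8 = 0.5 × 9 / 8 = 0.5625 dB.
Output = 7 − 0.5625 = 6.4375 dBu.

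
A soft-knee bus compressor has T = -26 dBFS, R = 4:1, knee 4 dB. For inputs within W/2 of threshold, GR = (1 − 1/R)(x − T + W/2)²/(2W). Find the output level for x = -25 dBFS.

-25.84375 dBFS

x − T + W/2 = -25 − (-26) + 2 = 3.
GR = (1 − 1/4) × 3² / 8 = 0.75 × 9 / 8 = 0.84375 dB.
Output = -25 − 0.84375 = -25.84375 dBFS.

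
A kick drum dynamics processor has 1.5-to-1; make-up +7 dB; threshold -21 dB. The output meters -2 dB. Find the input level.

-3 dB

Remove make-up: -2 − 7 = -9 dB.
Post-compression overshoot = -9 − (-21) = 12 dB.
Input overshoot = R × output overshoot = 18 dB → input = -21 + 18 = -3 dB.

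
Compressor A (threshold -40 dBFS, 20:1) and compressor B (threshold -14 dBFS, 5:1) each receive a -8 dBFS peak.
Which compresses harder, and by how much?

A, by 25.6 dB

A: overshoot 32 dB → output overshoot 1.6 dB → GR 30.4 dB.
B: overshoot 6 dB → output overshoot 1.2 dB → GR 4.8 dB.
Difference: 25.6 dB in favour of A.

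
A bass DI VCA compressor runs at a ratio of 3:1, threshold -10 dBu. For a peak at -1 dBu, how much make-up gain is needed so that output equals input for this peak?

Overshoot 9 dB → 9/3 = 3 dB after compression, so the compressed level is -10 + 3 = -7 dBu.
Make-up = target − compressed = -1 − (-7) = 6 dB.

6 dB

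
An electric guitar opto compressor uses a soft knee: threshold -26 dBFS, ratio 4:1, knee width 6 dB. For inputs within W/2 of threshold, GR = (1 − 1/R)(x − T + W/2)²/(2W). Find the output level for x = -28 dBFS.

-28.0625 dBFS

x − T + W/2 = -28 − (-26) + 3 = 1.
GR = (1 − 1/4) × 1² / 12 = 0.75 × 1 / 12 = 0.0625 dB.
Output = -28 − 0.0625 = -28.0625 dBFS.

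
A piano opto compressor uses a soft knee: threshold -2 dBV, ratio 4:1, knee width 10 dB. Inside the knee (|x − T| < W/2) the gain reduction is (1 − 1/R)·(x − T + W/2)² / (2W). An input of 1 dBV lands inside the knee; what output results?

-1.4 dBV

x − T + W/2 = 1 − (-2) + 5 = 8.
GR = (1 − 1/4) × 8² / 20 = 0.75 × 64 / 20 = 2.4 dB.
Output = 1 − 2.4 = -1.4 dBV.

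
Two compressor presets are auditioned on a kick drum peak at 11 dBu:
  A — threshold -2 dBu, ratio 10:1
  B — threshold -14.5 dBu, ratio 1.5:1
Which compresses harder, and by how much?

A: overshoot 13 dB → output overshoot 1.3 dB → GR 11.7 dB.
B: overshoot 25.5 dB → output overshoot 17 dB → GR 8.5 dB.
A applies 3.2 dB more gain reduction.

A, by 3.2 dB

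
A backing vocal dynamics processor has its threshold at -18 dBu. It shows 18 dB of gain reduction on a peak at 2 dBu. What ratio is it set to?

Input overshoot = 2 − (-18) = 20 dB.
Output overshoot = 20 − 18 = 2 dB.
Ratio = input overshoot / output overshoot = 20 / 2 = 10.

10:1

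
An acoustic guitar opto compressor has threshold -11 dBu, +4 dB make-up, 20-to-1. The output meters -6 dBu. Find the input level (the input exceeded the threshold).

9 dBu

Stripping the +4 dB make-up gives -10 dBu at the gain stage.
Post-compression overshoot = -10 − (-11) = 1 dB.
Input overshoot = R × output overshoot = 20 dB → input = -11 + 20 = 9 dBu.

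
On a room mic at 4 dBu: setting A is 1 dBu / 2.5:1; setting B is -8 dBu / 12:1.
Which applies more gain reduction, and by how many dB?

B, by 9.2 dB

A: 3 dB over, compressed to 1.2 dB over, so 1.8 dB of GR.
B: 12 dB over, compressed to 1 dB over, so 11 dB of GR.
Difference: 9.2 dB in favour of B.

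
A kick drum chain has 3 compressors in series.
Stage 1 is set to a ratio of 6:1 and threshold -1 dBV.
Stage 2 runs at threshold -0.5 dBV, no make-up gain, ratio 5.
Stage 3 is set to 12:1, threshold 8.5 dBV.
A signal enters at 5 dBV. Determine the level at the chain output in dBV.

Stage 1: overshoot 6 dB → 6/6 = 1 dB → 0 dBV.
Stage 2: overshoot 0.5 dB → 0.5/5 = 0.1 dB → -0.4 dBV.
Stage 3: below threshold (-0.4 ≤ 8.5); passes unchanged; output -0.4 dBV.

-0.4 dBV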